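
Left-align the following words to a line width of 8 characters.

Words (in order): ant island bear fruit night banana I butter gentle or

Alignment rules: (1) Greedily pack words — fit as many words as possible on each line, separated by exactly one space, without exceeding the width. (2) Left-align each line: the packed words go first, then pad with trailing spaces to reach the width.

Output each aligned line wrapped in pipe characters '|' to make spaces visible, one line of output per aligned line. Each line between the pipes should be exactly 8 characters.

Line 1: ['ant'] (min_width=3, slack=5)
Line 2: ['island'] (min_width=6, slack=2)
Line 3: ['bear'] (min_width=4, slack=4)
Line 4: ['fruit'] (min_width=5, slack=3)
Line 5: ['night'] (min_width=5, slack=3)
Line 6: ['banana', 'I'] (min_width=8, slack=0)
Line 7: ['butter'] (min_width=6, slack=2)
Line 8: ['gentle'] (min_width=6, slack=2)
Line 9: ['or'] (min_width=2, slack=6)

Answer: |ant     |
|island  |
|bear    |
|fruit   |
|night   |
|banana I|
|butter  |
|gentle  |
|or      |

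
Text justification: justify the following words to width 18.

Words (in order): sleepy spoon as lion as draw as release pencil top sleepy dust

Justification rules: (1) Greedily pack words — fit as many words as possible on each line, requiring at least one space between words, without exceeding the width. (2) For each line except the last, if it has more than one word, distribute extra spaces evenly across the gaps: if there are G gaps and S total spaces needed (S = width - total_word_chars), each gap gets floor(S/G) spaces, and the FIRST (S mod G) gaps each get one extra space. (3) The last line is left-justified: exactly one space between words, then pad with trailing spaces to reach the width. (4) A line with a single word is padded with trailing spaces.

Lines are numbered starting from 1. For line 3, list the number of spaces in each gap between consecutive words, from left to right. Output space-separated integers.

Line 1: ['sleepy', 'spoon', 'as'] (min_width=15, slack=3)
Line 2: ['lion', 'as', 'draw', 'as'] (min_width=15, slack=3)
Line 3: ['release', 'pencil', 'top'] (min_width=18, slack=0)
Line 4: ['sleepy', 'dust'] (min_width=11, slack=7)

Answer: 1 1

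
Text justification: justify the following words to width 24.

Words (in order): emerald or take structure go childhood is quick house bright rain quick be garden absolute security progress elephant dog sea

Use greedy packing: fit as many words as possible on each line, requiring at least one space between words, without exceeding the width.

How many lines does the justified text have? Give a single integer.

Answer: 7

Derivation:
Line 1: ['emerald', 'or', 'take'] (min_width=15, slack=9)
Line 2: ['structure', 'go', 'childhood'] (min_width=22, slack=2)
Line 3: ['is', 'quick', 'house', 'bright'] (min_width=21, slack=3)
Line 4: ['rain', 'quick', 'be', 'garden'] (min_width=20, slack=4)
Line 5: ['absolute', 'security'] (min_width=17, slack=7)
Line 6: ['progress', 'elephant', 'dog'] (min_width=21, slack=3)
Line 7: ['sea'] (min_width=3, slack=21)
Total lines: 7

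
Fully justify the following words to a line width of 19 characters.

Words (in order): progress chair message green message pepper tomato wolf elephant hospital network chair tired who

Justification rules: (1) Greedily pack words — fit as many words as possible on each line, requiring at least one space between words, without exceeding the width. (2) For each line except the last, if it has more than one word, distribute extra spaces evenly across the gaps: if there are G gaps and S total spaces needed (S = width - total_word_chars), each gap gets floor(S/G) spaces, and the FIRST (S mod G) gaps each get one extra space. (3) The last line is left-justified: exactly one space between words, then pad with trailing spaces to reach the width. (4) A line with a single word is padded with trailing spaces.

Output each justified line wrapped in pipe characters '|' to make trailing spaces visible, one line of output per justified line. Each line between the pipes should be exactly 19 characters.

Line 1: ['progress', 'chair'] (min_width=14, slack=5)
Line 2: ['message', 'green'] (min_width=13, slack=6)
Line 3: ['message', 'pepper'] (min_width=14, slack=5)
Line 4: ['tomato', 'wolf'] (min_width=11, slack=8)
Line 5: ['elephant', 'hospital'] (min_width=17, slack=2)
Line 6: ['network', 'chair', 'tired'] (min_width=19, slack=0)
Line 7: ['who'] (min_width=3, slack=16)

Answer: |progress      chair|
|message       green|
|message      pepper|
|tomato         wolf|
|elephant   hospital|
|network chair tired|
|who                |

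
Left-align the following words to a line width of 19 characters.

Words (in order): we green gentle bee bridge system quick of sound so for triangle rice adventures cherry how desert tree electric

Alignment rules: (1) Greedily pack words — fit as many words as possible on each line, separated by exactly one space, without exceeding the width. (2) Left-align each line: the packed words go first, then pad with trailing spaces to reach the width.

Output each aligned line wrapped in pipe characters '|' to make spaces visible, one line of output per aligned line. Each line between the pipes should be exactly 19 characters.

Answer: |we green gentle bee|
|bridge system quick|
|of sound so for    |
|triangle rice      |
|adventures cherry  |
|how desert tree    |
|electric           |

Derivation:
Line 1: ['we', 'green', 'gentle', 'bee'] (min_width=19, slack=0)
Line 2: ['bridge', 'system', 'quick'] (min_width=19, slack=0)
Line 3: ['of', 'sound', 'so', 'for'] (min_width=15, slack=4)
Line 4: ['triangle', 'rice'] (min_width=13, slack=6)
Line 5: ['adventures', 'cherry'] (min_width=17, slack=2)
Line 6: ['how', 'desert', 'tree'] (min_width=15, slack=4)
Line 7: ['electric'] (min_width=8, slack=11)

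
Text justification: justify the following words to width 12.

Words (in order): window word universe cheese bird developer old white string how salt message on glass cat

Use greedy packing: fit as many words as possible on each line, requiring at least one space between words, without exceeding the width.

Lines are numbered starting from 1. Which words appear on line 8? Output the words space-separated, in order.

Line 1: ['window', 'word'] (min_width=11, slack=1)
Line 2: ['universe'] (min_width=8, slack=4)
Line 3: ['cheese', 'bird'] (min_width=11, slack=1)
Line 4: ['developer'] (min_width=9, slack=3)
Line 5: ['old', 'white'] (min_width=9, slack=3)
Line 6: ['string', 'how'] (min_width=10, slack=2)
Line 7: ['salt', 'message'] (min_width=12, slack=0)
Line 8: ['on', 'glass', 'cat'] (min_width=12, slack=0)

Answer: on glass cat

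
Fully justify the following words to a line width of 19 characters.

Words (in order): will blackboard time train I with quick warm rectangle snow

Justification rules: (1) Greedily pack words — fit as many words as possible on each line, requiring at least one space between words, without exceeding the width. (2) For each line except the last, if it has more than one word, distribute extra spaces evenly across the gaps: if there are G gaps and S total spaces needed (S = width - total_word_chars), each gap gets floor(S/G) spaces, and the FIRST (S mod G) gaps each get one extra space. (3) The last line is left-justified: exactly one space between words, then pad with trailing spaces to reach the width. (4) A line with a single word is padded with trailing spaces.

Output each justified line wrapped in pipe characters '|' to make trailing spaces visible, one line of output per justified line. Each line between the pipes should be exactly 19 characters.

Line 1: ['will', 'blackboard'] (min_width=15, slack=4)
Line 2: ['time', 'train', 'I', 'with'] (min_width=17, slack=2)
Line 3: ['quick', 'warm'] (min_width=10, slack=9)
Line 4: ['rectangle', 'snow'] (min_width=14, slack=5)

Answer: |will     blackboard|
|time  train  I with|
|quick          warm|
|rectangle snow     |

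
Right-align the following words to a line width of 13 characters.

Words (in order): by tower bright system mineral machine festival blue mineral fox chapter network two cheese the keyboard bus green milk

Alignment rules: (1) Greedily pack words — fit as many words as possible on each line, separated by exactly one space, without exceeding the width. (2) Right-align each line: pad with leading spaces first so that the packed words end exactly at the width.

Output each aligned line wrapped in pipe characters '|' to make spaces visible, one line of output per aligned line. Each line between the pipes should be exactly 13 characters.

Answer: |     by tower|
|bright system|
|      mineral|
|      machine|
|festival blue|
|  mineral fox|
|      chapter|
|  network two|
|   cheese the|
| keyboard bus|
|   green milk|

Derivation:
Line 1: ['by', 'tower'] (min_width=8, slack=5)
Line 2: ['bright', 'system'] (min_width=13, slack=0)
Line 3: ['mineral'] (min_width=7, slack=6)
Line 4: ['machine'] (min_width=7, slack=6)
Line 5: ['festival', 'blue'] (min_width=13, slack=0)
Line 6: ['mineral', 'fox'] (min_width=11, slack=2)
Line 7: ['chapter'] (min_width=7, slack=6)
Line 8: ['network', 'two'] (min_width=11, slack=2)
Line 9: ['cheese', 'the'] (min_width=10, slack=3)
Line 10: ['keyboard', 'bus'] (min_width=12, slack=1)
Line 11: ['green', 'milk'] (min_width=10, slack=3)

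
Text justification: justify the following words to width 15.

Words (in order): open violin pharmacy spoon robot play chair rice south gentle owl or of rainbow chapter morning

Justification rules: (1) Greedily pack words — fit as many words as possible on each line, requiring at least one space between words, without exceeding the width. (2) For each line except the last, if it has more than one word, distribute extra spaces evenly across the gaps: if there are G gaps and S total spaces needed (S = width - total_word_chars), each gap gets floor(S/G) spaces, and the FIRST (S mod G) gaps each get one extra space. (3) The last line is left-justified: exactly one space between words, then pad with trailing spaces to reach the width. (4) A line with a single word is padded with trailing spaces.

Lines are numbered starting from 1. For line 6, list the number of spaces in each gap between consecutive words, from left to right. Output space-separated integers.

Line 1: ['open', 'violin'] (min_width=11, slack=4)
Line 2: ['pharmacy', 'spoon'] (min_width=14, slack=1)
Line 3: ['robot', 'play'] (min_width=10, slack=5)
Line 4: ['chair', 'rice'] (min_width=10, slack=5)
Line 5: ['south', 'gentle'] (min_width=12, slack=3)
Line 6: ['owl', 'or', 'of'] (min_width=9, slack=6)
Line 7: ['rainbow', 'chapter'] (min_width=15, slack=0)
Line 8: ['morning'] (min_width=7, slack=8)

Answer: 4 4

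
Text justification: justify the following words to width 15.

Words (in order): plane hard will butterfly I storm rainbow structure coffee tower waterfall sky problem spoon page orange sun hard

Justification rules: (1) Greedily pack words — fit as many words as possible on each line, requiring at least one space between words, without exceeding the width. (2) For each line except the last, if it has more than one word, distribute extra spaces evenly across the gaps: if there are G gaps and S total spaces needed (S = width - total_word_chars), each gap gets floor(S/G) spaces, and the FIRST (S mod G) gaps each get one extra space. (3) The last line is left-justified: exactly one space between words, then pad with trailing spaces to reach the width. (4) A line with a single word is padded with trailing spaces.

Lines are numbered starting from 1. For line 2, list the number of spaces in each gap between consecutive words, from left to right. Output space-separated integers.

Answer: 5

Derivation:
Line 1: ['plane', 'hard', 'will'] (min_width=15, slack=0)
Line 2: ['butterfly', 'I'] (min_width=11, slack=4)
Line 3: ['storm', 'rainbow'] (min_width=13, slack=2)
Line 4: ['structure'] (min_width=9, slack=6)
Line 5: ['coffee', 'tower'] (min_width=12, slack=3)
Line 6: ['waterfall', 'sky'] (min_width=13, slack=2)
Line 7: ['problem', 'spoon'] (min_width=13, slack=2)
Line 8: ['page', 'orange', 'sun'] (min_width=15, slack=0)
Line 9: ['hard'] (min_width=4, slack=11)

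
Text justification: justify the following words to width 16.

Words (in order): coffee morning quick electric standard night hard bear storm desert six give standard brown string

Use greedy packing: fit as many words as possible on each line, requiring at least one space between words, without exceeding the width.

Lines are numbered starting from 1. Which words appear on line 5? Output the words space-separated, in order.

Answer: desert six give

Derivation:
Line 1: ['coffee', 'morning'] (min_width=14, slack=2)
Line 2: ['quick', 'electric'] (min_width=14, slack=2)
Line 3: ['standard', 'night'] (min_width=14, slack=2)
Line 4: ['hard', 'bear', 'storm'] (min_width=15, slack=1)
Line 5: ['desert', 'six', 'give'] (min_width=15, slack=1)
Line 6: ['standard', 'brown'] (min_width=14, slack=2)
Line 7: ['string'] (min_width=6, slack=10)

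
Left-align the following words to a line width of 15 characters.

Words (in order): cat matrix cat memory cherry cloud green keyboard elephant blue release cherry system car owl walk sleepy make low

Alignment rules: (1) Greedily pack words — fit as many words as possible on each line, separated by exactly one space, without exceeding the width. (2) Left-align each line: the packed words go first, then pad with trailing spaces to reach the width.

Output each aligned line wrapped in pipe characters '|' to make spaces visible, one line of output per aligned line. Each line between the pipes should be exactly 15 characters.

Answer: |cat matrix cat |
|memory cherry  |
|cloud green    |
|keyboard       |
|elephant blue  |
|release cherry |
|system car owl |
|walk sleepy    |
|make low       |

Derivation:
Line 1: ['cat', 'matrix', 'cat'] (min_width=14, slack=1)
Line 2: ['memory', 'cherry'] (min_width=13, slack=2)
Line 3: ['cloud', 'green'] (min_width=11, slack=4)
Line 4: ['keyboard'] (min_width=8, slack=7)
Line 5: ['elephant', 'blue'] (min_width=13, slack=2)
Line 6: ['release', 'cherry'] (min_width=14, slack=1)
Line 7: ['system', 'car', 'owl'] (min_width=14, slack=1)
Line 8: ['walk', 'sleepy'] (min_width=11, slack=4)
Line 9: ['make', 'low'] (min_width=8, slack=7)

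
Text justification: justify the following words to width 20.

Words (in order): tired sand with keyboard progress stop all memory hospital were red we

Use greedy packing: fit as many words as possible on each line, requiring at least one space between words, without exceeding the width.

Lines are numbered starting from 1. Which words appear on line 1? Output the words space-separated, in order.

Line 1: ['tired', 'sand', 'with'] (min_width=15, slack=5)
Line 2: ['keyboard', 'progress'] (min_width=17, slack=3)
Line 3: ['stop', 'all', 'memory'] (min_width=15, slack=5)
Line 4: ['hospital', 'were', 'red', 'we'] (min_width=20, slack=0)

Answer: tired sand with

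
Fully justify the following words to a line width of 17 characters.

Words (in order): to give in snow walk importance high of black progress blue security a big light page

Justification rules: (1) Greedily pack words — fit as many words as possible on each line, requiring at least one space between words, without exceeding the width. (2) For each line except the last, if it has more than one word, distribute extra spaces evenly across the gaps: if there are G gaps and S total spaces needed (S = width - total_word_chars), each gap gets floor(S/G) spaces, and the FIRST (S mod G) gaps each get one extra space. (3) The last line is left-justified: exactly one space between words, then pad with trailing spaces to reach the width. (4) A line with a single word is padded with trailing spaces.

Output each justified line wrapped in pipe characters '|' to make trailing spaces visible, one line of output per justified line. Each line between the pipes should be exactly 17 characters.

Line 1: ['to', 'give', 'in', 'snow'] (min_width=15, slack=2)
Line 2: ['walk', 'importance'] (min_width=15, slack=2)
Line 3: ['high', 'of', 'black'] (min_width=13, slack=4)
Line 4: ['progress', 'blue'] (min_width=13, slack=4)
Line 5: ['security', 'a', 'big'] (min_width=14, slack=3)
Line 6: ['light', 'page'] (min_width=10, slack=7)

Answer: |to  give  in snow|
|walk   importance|
|high   of   black|
|progress     blue|
|security   a  big|
|light page       |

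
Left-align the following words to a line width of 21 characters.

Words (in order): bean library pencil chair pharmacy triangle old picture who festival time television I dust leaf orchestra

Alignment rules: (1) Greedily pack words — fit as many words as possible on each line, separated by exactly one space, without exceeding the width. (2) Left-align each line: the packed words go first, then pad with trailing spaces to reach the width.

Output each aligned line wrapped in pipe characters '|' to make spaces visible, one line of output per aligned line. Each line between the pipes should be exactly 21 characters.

Answer: |bean library pencil  |
|chair pharmacy       |
|triangle old picture |
|who festival time    |
|television I dust    |
|leaf orchestra       |

Derivation:
Line 1: ['bean', 'library', 'pencil'] (min_width=19, slack=2)
Line 2: ['chair', 'pharmacy'] (min_width=14, slack=7)
Line 3: ['triangle', 'old', 'picture'] (min_width=20, slack=1)
Line 4: ['who', 'festival', 'time'] (min_width=17, slack=4)
Line 5: ['television', 'I', 'dust'] (min_width=17, slack=4)
Line 6: ['leaf', 'orchestra'] (min_width=14, slack=7)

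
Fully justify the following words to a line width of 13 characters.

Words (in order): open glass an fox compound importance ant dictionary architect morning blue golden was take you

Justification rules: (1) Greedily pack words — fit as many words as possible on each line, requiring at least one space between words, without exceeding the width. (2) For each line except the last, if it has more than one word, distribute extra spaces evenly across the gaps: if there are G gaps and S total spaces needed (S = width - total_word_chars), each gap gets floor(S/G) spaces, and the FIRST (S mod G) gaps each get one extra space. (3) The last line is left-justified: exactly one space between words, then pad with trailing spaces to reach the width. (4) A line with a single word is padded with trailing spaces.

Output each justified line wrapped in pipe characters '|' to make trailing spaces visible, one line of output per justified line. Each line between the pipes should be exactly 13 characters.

Line 1: ['open', 'glass', 'an'] (min_width=13, slack=0)
Line 2: ['fox', 'compound'] (min_width=12, slack=1)
Line 3: ['importance'] (min_width=10, slack=3)
Line 4: ['ant'] (min_width=3, slack=10)
Line 5: ['dictionary'] (min_width=10, slack=3)
Line 6: ['architect'] (min_width=9, slack=4)
Line 7: ['morning', 'blue'] (min_width=12, slack=1)
Line 8: ['golden', 'was'] (min_width=10, slack=3)
Line 9: ['take', 'you'] (min_width=8, slack=5)

Answer: |open glass an|
|fox  compound|
|importance   |
|ant          |
|dictionary   |
|architect    |
|morning  blue|
|golden    was|
|take you     |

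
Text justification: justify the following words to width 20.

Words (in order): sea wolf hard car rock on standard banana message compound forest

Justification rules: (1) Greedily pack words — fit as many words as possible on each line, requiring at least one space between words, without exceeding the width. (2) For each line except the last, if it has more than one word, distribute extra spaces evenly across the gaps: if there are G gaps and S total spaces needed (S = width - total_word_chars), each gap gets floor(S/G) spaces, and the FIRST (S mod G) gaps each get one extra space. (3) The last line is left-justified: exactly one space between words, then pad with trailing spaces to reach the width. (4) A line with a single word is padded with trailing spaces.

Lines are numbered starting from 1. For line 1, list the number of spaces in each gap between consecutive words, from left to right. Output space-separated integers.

Line 1: ['sea', 'wolf', 'hard', 'car'] (min_width=17, slack=3)
Line 2: ['rock', 'on', 'standard'] (min_width=16, slack=4)
Line 3: ['banana', 'message'] (min_width=14, slack=6)
Line 4: ['compound', 'forest'] (min_width=15, slack=5)

Answer: 2 2 2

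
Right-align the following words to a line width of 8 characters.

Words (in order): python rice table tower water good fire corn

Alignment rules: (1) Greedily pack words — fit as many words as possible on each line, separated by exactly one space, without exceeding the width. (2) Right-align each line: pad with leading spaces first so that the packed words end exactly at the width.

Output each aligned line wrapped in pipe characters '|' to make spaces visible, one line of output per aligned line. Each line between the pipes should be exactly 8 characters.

Line 1: ['python'] (min_width=6, slack=2)
Line 2: ['rice'] (min_width=4, slack=4)
Line 3: ['table'] (min_width=5, slack=3)
Line 4: ['tower'] (min_width=5, slack=3)
Line 5: ['water'] (min_width=5, slack=3)
Line 6: ['good'] (min_width=4, slack=4)
Line 7: ['fire'] (min_width=4, slack=4)
Line 8: ['corn'] (min_width=4, slack=4)

Answer: |  python|
|    rice|
|   table|
|   tower|
|   water|
|    good|
|    fire|
|    corn|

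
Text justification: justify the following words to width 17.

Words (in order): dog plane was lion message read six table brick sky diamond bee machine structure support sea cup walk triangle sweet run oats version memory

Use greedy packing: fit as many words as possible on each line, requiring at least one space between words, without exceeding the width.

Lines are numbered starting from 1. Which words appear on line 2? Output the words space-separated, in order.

Line 1: ['dog', 'plane', 'was'] (min_width=13, slack=4)
Line 2: ['lion', 'message', 'read'] (min_width=17, slack=0)
Line 3: ['six', 'table', 'brick'] (min_width=15, slack=2)
Line 4: ['sky', 'diamond', 'bee'] (min_width=15, slack=2)
Line 5: ['machine', 'structure'] (min_width=17, slack=0)
Line 6: ['support', 'sea', 'cup'] (min_width=15, slack=2)
Line 7: ['walk', 'triangle'] (min_width=13, slack=4)
Line 8: ['sweet', 'run', 'oats'] (min_width=14, slack=3)
Line 9: ['version', 'memory'] (min_width=14, slack=3)

Answer: lion message read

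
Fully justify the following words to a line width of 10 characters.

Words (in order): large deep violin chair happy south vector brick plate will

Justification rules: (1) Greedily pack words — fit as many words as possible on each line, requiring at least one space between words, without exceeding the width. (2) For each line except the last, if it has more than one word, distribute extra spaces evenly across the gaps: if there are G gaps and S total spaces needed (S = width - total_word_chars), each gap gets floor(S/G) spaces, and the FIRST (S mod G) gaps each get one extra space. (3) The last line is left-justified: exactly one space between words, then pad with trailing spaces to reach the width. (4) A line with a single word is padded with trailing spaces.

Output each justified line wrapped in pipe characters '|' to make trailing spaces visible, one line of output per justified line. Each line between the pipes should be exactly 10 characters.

Answer: |large deep|
|violin    |
|chair     |
|happy     |
|south     |
|vector    |
|brick     |
|plate will|

Derivation:
Line 1: ['large', 'deep'] (min_width=10, slack=0)
Line 2: ['violin'] (min_width=6, slack=4)
Line 3: ['chair'] (min_width=5, slack=5)
Line 4: ['happy'] (min_width=5, slack=5)
Line 5: ['south'] (min_width=5, slack=5)
Line 6: ['vector'] (min_width=6, slack=4)
Line 7: ['brick'] (min_width=5, slack=5)
Line 8: ['plate', 'will'] (min_width=10, slack=0)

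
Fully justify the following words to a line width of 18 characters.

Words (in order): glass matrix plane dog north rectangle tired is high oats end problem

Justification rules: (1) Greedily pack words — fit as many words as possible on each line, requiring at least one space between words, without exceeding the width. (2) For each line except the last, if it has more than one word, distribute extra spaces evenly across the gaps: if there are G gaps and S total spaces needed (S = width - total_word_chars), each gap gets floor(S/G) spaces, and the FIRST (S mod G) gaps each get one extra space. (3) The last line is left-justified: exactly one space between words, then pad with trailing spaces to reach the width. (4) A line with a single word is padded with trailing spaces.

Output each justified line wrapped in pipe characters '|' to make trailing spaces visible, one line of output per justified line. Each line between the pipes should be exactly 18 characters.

Answer: |glass matrix plane|
|dog          north|
|rectangle tired is|
|high    oats   end|
|problem           |

Derivation:
Line 1: ['glass', 'matrix', 'plane'] (min_width=18, slack=0)
Line 2: ['dog', 'north'] (min_width=9, slack=9)
Line 3: ['rectangle', 'tired', 'is'] (min_width=18, slack=0)
Line 4: ['high', 'oats', 'end'] (min_width=13, slack=5)
Line 5: ['problem'] (min_width=7, slack=11)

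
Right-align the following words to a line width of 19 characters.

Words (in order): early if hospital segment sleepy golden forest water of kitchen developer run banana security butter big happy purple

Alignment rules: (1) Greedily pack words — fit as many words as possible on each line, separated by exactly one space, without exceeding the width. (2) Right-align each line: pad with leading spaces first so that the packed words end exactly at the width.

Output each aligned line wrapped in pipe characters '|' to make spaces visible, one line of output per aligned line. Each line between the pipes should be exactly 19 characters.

Answer: |  early if hospital|
|     segment sleepy|
|golden forest water|
|         of kitchen|
|      developer run|
|    banana security|
|   butter big happy|
|             purple|

Derivation:
Line 1: ['early', 'if', 'hospital'] (min_width=17, slack=2)
Line 2: ['segment', 'sleepy'] (min_width=14, slack=5)
Line 3: ['golden', 'forest', 'water'] (min_width=19, slack=0)
Line 4: ['of', 'kitchen'] (min_width=10, slack=9)
Line 5: ['developer', 'run'] (min_width=13, slack=6)
Line 6: ['banana', 'security'] (min_width=15, slack=4)
Line 7: ['butter', 'big', 'happy'] (min_width=16, slack=3)
Line 8: ['purple'] (min_width=6, slack=13)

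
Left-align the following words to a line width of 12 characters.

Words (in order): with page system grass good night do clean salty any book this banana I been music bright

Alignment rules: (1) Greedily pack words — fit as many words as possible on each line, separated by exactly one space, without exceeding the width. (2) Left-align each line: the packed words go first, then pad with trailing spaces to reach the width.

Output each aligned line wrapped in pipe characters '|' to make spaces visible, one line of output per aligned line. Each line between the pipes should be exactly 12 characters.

Answer: |with page   |
|system grass|
|good night  |
|do clean    |
|salty any   |
|book this   |
|banana I    |
|been music  |
|bright      |

Derivation:
Line 1: ['with', 'page'] (min_width=9, slack=3)
Line 2: ['system', 'grass'] (min_width=12, slack=0)
Line 3: ['good', 'night'] (min_width=10, slack=2)
Line 4: ['do', 'clean'] (min_width=8, slack=4)
Line 5: ['salty', 'any'] (min_width=9, slack=3)
Line 6: ['book', 'this'] (min_width=9, slack=3)
Line 7: ['banana', 'I'] (min_width=8, slack=4)
Line 8: ['been', 'music'] (min_width=10, slack=2)
Line 9: ['bright'] (min_width=6, slack=6)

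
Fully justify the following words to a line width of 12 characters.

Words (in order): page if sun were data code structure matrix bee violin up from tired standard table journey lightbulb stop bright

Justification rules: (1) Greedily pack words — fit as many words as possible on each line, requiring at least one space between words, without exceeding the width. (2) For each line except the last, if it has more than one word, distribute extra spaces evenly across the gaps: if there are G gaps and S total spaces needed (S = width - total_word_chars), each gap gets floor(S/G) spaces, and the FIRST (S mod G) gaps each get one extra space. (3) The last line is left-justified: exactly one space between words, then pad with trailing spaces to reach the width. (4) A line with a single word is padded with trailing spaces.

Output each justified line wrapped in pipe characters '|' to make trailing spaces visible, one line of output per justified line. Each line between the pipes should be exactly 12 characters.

Line 1: ['page', 'if', 'sun'] (min_width=11, slack=1)
Line 2: ['were', 'data'] (min_width=9, slack=3)
Line 3: ['code'] (min_width=4, slack=8)
Line 4: ['structure'] (min_width=9, slack=3)
Line 5: ['matrix', 'bee'] (min_width=10, slack=2)
Line 6: ['violin', 'up'] (min_width=9, slack=3)
Line 7: ['from', 'tired'] (min_width=10, slack=2)
Line 8: ['standard'] (min_width=8, slack=4)
Line 9: ['table'] (min_width=5, slack=7)
Line 10: ['journey'] (min_width=7, slack=5)
Line 11: ['lightbulb'] (min_width=9, slack=3)
Line 12: ['stop', 'bright'] (min_width=11, slack=1)

Answer: |page  if sun|
|were    data|
|code        |
|structure   |
|matrix   bee|
|violin    up|
|from   tired|
|standard    |
|table       |
|journey     |
|lightbulb   |
|stop bright |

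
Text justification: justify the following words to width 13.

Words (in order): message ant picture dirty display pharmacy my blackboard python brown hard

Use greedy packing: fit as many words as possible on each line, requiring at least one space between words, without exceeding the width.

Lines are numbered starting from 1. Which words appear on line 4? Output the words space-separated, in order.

Line 1: ['message', 'ant'] (min_width=11, slack=2)
Line 2: ['picture', 'dirty'] (min_width=13, slack=0)
Line 3: ['display'] (min_width=7, slack=6)
Line 4: ['pharmacy', 'my'] (min_width=11, slack=2)
Line 5: ['blackboard'] (min_width=10, slack=3)
Line 6: ['python', 'brown'] (min_width=12, slack=1)
Line 7: ['hard'] (min_width=4, slack=9)

Answer: pharmacy my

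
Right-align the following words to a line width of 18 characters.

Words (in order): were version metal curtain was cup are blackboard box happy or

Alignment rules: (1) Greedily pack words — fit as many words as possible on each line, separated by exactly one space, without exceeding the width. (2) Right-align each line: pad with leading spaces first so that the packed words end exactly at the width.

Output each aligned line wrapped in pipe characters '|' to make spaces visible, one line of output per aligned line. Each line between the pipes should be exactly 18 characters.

Answer: |were version metal|
|   curtain was cup|
|are blackboard box|
|          happy or|

Derivation:
Line 1: ['were', 'version', 'metal'] (min_width=18, slack=0)
Line 2: ['curtain', 'was', 'cup'] (min_width=15, slack=3)
Line 3: ['are', 'blackboard', 'box'] (min_width=18, slack=0)
Line 4: ['happy', 'or'] (min_width=8, slack=10)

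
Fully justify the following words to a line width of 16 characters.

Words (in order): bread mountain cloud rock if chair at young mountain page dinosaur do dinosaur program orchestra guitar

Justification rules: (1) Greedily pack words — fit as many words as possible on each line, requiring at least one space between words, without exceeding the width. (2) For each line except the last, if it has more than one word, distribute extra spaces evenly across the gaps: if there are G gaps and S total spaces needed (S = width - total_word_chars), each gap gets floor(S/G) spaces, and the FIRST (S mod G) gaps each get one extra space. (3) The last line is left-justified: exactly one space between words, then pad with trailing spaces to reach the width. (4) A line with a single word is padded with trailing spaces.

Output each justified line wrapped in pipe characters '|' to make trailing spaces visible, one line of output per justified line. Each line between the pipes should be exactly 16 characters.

Line 1: ['bread', 'mountain'] (min_width=14, slack=2)
Line 2: ['cloud', 'rock', 'if'] (min_width=13, slack=3)
Line 3: ['chair', 'at', 'young'] (min_width=14, slack=2)
Line 4: ['mountain', 'page'] (min_width=13, slack=3)
Line 5: ['dinosaur', 'do'] (min_width=11, slack=5)
Line 6: ['dinosaur', 'program'] (min_width=16, slack=0)
Line 7: ['orchestra', 'guitar'] (min_width=16, slack=0)

Answer: |bread   mountain|
|cloud   rock  if|
|chair  at  young|
|mountain    page|
|dinosaur      do|
|dinosaur program|
|orchestra guitar|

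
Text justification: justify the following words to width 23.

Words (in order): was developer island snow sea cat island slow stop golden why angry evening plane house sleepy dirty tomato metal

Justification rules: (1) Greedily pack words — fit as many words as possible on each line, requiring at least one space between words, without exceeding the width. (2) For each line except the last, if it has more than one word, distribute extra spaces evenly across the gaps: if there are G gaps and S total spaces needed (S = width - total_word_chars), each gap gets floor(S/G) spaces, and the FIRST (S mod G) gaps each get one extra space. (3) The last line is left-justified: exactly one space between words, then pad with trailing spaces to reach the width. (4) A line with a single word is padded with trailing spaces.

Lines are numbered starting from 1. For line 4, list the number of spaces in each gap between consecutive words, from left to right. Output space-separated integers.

Answer: 3 3

Derivation:
Line 1: ['was', 'developer', 'island'] (min_width=20, slack=3)
Line 2: ['snow', 'sea', 'cat', 'island'] (min_width=19, slack=4)
Line 3: ['slow', 'stop', 'golden', 'why'] (min_width=20, slack=3)
Line 4: ['angry', 'evening', 'plane'] (min_width=19, slack=4)
Line 5: ['house', 'sleepy', 'dirty'] (min_width=18, slack=5)
Line 6: ['tomato', 'metal'] (min_width=12, slack=11)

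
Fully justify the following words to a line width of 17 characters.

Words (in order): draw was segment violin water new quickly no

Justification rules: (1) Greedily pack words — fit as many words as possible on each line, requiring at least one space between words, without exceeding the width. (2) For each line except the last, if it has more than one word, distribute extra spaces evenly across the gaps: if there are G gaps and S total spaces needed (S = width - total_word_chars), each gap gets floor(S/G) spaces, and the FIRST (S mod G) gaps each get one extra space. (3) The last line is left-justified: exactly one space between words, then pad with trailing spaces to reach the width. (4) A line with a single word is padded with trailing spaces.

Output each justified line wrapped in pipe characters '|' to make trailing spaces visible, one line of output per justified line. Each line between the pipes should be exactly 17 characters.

Line 1: ['draw', 'was', 'segment'] (min_width=16, slack=1)
Line 2: ['violin', 'water', 'new'] (min_width=16, slack=1)
Line 3: ['quickly', 'no'] (min_width=10, slack=7)

Answer: |draw  was segment|
|violin  water new|
|quickly no       |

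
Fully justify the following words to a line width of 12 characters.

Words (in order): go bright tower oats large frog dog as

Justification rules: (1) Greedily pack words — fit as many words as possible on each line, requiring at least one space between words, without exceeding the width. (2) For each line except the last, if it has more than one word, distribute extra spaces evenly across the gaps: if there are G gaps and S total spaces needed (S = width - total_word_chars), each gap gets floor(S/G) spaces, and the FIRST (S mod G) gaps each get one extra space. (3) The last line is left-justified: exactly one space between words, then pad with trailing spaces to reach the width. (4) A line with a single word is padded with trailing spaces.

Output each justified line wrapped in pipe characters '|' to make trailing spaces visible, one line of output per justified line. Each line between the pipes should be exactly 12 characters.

Line 1: ['go', 'bright'] (min_width=9, slack=3)
Line 2: ['tower', 'oats'] (min_width=10, slack=2)
Line 3: ['large', 'frog'] (min_width=10, slack=2)
Line 4: ['dog', 'as'] (min_width=6, slack=6)

Answer: |go    bright|
|tower   oats|
|large   frog|
|dog as      |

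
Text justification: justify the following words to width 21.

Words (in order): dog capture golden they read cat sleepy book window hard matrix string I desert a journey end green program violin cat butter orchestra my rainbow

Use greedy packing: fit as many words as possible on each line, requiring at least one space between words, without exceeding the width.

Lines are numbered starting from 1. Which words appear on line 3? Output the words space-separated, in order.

Line 1: ['dog', 'capture', 'golden'] (min_width=18, slack=3)
Line 2: ['they', 'read', 'cat', 'sleepy'] (min_width=20, slack=1)
Line 3: ['book', 'window', 'hard'] (min_width=16, slack=5)
Line 4: ['matrix', 'string', 'I'] (min_width=15, slack=6)
Line 5: ['desert', 'a', 'journey', 'end'] (min_width=20, slack=1)
Line 6: ['green', 'program', 'violin'] (min_width=20, slack=1)
Line 7: ['cat', 'butter', 'orchestra'] (min_width=20, slack=1)
Line 8: ['my', 'rainbow'] (min_width=10, slack=11)

Answer: book window hard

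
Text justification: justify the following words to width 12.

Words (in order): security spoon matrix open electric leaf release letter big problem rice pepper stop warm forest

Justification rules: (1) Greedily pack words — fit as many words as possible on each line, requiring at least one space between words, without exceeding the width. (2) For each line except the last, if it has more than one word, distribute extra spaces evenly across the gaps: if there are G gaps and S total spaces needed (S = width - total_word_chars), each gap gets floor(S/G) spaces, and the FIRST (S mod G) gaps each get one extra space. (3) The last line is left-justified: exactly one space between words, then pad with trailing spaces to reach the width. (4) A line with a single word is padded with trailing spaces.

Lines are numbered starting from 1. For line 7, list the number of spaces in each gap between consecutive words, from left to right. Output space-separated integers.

Line 1: ['security'] (min_width=8, slack=4)
Line 2: ['spoon', 'matrix'] (min_width=12, slack=0)
Line 3: ['open'] (min_width=4, slack=8)
Line 4: ['electric'] (min_width=8, slack=4)
Line 5: ['leaf', 'release'] (min_width=12, slack=0)
Line 6: ['letter', 'big'] (min_width=10, slack=2)
Line 7: ['problem', 'rice'] (min_width=12, slack=0)
Line 8: ['pepper', 'stop'] (min_width=11, slack=1)
Line 9: ['warm', 'forest'] (min_width=11, slack=1)

Answer: 1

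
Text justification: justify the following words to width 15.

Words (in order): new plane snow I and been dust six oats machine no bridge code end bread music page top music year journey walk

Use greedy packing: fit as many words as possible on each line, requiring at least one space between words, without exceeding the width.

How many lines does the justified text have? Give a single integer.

Line 1: ['new', 'plane', 'snow'] (min_width=14, slack=1)
Line 2: ['I', 'and', 'been', 'dust'] (min_width=15, slack=0)
Line 3: ['six', 'oats'] (min_width=8, slack=7)
Line 4: ['machine', 'no'] (min_width=10, slack=5)
Line 5: ['bridge', 'code', 'end'] (min_width=15, slack=0)
Line 6: ['bread', 'music'] (min_width=11, slack=4)
Line 7: ['page', 'top', 'music'] (min_width=14, slack=1)
Line 8: ['year', 'journey'] (min_width=12, slack=3)
Line 9: ['walk'] (min_width=4, slack=11)
Total lines: 9

Answer: 9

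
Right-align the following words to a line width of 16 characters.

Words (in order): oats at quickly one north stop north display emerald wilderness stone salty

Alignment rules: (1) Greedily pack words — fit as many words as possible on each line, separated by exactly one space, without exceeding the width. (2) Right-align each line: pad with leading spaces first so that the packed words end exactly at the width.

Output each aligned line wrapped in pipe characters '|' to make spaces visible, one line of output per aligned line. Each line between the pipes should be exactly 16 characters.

Answer: | oats at quickly|
|  one north stop|
|   north display|
|         emerald|
|wilderness stone|
|           salty|

Derivation:
Line 1: ['oats', 'at', 'quickly'] (min_width=15, slack=1)
Line 2: ['one', 'north', 'stop'] (min_width=14, slack=2)
Line 3: ['north', 'display'] (min_width=13, slack=3)
Line 4: ['emerald'] (min_width=7, slack=9)
Line 5: ['wilderness', 'stone'] (min_width=16, slack=0)
Line 6: ['salty'] (min_width=5, slack=11)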